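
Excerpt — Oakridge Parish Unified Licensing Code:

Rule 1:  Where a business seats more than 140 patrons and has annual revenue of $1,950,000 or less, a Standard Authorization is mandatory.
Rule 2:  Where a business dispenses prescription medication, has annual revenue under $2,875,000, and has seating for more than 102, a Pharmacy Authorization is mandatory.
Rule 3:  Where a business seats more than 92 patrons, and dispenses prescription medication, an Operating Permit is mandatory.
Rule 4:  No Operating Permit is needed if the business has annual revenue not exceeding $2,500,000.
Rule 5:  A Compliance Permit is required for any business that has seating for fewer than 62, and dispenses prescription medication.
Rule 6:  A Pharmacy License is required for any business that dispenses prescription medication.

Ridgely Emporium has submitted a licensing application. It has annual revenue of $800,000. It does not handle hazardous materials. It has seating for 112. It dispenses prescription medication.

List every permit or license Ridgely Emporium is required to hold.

Pharmacy Authorization, Pharmacy License

Rule 1: seating 112 ≤ 140; revenue $800,000 ≤ $1,950,000 → Standard Authorization not required.
Rule 2: dispenses prescription medication; revenue $800,000 < $2,875,000; seating 112 > 102 → Pharmacy Authorization required.
Rule 3: seating 112 > 92; dispenses prescription medication → Operating Permit required.
Rule 4: revenue $800,000 ≤ $2,500,000 → exempt from Operating Permit.
Rule 5: seating 112 ≥ 62; dispenses prescription medication → Compliance Permit not required.
Rule 6: dispenses prescription medication → Pharmacy License required.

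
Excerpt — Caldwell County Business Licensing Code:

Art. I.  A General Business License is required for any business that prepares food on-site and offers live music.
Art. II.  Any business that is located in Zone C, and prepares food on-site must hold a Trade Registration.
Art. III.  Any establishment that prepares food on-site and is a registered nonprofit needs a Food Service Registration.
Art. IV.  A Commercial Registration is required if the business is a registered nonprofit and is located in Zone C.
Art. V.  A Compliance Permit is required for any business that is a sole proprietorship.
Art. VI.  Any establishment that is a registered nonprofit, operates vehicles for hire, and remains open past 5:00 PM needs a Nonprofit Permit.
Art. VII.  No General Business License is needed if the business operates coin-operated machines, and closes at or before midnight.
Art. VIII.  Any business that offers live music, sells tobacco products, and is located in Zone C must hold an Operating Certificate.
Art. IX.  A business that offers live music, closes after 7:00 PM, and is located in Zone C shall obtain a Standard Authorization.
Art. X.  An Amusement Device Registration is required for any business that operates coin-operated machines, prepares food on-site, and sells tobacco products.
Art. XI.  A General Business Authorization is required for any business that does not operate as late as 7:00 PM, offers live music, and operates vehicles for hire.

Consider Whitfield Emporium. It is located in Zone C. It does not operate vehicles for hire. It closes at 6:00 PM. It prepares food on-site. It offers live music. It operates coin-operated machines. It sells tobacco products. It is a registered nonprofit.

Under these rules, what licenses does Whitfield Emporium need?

Art. I. prepares food on-site; offers live music → General Business License required.
Art. II. is located in Zone C; prepares food on-site → Trade Registration required.
Art. III. prepares food on-site; is a registered nonprofit → Food Service Registration required.
Art. IV. is a registered nonprofit; is located in Zone C → Commercial Registration required.
Art. V. is a registered nonprofit (not: is a sole proprietorship) → Compliance Permit not required.
Art. VI. is a registered nonprofit; does not operate vehicles for hire; closes 6:00 PM, after 5:00 PM → Nonprofit Permit not required.
Art. VII. operates coin-operated machines; closes 6:00 PM, at/before midnight → exempt from General Business License.
Art. VIII. offers live music; sells tobacco products; is located in Zone C → Operating Certificate required.
Art. IX. offers live music; closes 6:00 PM, at/before 7:00 PM; is located in Zone C → Standard Authorization not required.
Art. X. operates coin-operated machines; prepares food on-site; sells tobacco products → Amusement Device Registration required.
Art. XI. closes 6:00 PM, at/before 7:00 PM; offers live music; does not operate vehicles for hire → General Business Authorization not required.

Amusement Device Registration, Commercial Registration, Food Service Registration, Operating Certificate, Trade Registration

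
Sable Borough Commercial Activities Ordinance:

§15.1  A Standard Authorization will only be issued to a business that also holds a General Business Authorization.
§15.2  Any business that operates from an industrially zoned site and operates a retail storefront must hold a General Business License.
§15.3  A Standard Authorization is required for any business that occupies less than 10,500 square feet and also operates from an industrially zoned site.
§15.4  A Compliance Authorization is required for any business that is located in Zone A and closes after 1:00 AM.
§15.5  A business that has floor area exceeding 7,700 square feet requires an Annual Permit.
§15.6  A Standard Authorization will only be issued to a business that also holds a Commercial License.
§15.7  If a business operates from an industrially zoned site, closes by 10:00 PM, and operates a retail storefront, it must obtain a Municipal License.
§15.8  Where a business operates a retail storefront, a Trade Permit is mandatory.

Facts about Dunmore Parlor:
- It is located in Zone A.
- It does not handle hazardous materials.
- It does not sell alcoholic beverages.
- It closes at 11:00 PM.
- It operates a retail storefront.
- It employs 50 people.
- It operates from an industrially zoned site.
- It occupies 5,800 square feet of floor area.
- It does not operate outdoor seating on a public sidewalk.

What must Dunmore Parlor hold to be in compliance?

§15.1 Standard Authorization is required → General Business Authorization also required.
§15.2 operates from an industrially zoned site; operates a retail storefront → General Business License required.
§15.3 floor area 5,800 square feet < 10,500 square feet; operates from an industrially zoned site → Standard Authorization required.
§15.4 is located in Zone A; closes 11:00 PM, at/before 1:00 AM → Compliance Authorization not required.
§15.5 floor area 5,800 square feet ≤ 7,700 square feet → Annual Permit not required.
§15.6 Standard Authorization is required → Commercial License also required.
§15.7 operates from an industrially zoned site; closes 11:00 PM, after 10:00 PM; operates a retail storefront → Municipal License not required.
§15.8 operates a retail storefront → Trade Permit required.

Commercial License, General Business Authorization, General Business License, Standard Authorization, Trade Permit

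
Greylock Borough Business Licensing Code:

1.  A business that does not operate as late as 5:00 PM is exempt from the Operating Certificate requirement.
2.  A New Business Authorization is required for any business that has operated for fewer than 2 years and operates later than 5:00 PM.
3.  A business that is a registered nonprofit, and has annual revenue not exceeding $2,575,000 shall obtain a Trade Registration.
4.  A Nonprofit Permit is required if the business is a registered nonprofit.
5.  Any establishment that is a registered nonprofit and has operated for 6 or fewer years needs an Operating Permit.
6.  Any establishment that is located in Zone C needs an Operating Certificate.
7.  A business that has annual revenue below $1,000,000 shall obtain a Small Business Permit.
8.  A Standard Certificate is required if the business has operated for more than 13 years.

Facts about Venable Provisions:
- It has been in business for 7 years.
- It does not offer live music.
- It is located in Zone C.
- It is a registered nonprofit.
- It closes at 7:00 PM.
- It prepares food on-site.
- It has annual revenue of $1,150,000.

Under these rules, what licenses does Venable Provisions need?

1. closes 7:00 PM, after 5:00 PM → Operating Certificate exemption does not apply.
2. years in business 7 ≥ 2; closes 7:00 PM, after 5:00 PM → New Business Authorization not required.
3. is a registered nonprofit; revenue $1,150,000 ≤ $2,575,000 → Trade Registration required.
4. is a registered nonprofit → Nonprofit Permit required.
5. is a registered nonprofit; years in business 7 > 6 → Operating Permit not required.
6. is located in Zone C → Operating Certificate required.
7. revenue $1,150,000 ≥ $1,000,000 → Small Business Permit not required.
8. years in business 7 ≤ 13 → Standard Certificate not required.

Nonprofit Permit, Operating Certificate, Trade Registration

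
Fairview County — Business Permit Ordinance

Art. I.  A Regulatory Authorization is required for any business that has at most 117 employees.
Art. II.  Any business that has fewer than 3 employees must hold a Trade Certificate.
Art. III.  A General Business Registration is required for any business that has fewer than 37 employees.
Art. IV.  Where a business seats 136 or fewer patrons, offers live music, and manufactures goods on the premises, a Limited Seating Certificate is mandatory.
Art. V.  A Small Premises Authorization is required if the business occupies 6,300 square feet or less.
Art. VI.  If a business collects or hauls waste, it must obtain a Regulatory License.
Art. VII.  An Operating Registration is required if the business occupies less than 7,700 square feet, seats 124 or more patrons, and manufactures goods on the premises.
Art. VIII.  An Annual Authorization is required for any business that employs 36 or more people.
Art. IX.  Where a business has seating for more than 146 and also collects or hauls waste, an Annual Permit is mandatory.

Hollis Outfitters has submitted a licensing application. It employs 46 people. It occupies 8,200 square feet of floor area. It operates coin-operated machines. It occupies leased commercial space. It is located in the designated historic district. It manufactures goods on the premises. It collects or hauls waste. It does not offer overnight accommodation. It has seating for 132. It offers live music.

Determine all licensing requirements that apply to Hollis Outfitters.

Annual Authorization, Limited Seating Certificate, Regulatory Authorization, Regulatory License

Art. I. employees 46 ≤ 117 → Regulatory Authorization required.
Art. II. employees 46 ≥ 3 → Trade Certificate not required.
Art. III. employees 46 ≥ 37 → General Business Registration not required.
Art. IV. seating 132 ≤ 136; offers live music; manufactures goods on the premises → Limited Seating Certificate required.
Art. V. floor area 8,200 square feet > 6,300 square feet → Small Premises Authorization not required.
Art. VI. collects or hauls waste → Regulatory License required.
Art. VII. floor area 8,200 square feet ≥ 7,700 square feet; seating 132 ≥ 124; manufactures goods on the premises → Operating Registration not required.
Art. VIII. employees 46 ≥ 36 → Annual Authorization required.
Art. IX. seating 132 ≤ 146; collects or hauls waste → Annual Permit not required.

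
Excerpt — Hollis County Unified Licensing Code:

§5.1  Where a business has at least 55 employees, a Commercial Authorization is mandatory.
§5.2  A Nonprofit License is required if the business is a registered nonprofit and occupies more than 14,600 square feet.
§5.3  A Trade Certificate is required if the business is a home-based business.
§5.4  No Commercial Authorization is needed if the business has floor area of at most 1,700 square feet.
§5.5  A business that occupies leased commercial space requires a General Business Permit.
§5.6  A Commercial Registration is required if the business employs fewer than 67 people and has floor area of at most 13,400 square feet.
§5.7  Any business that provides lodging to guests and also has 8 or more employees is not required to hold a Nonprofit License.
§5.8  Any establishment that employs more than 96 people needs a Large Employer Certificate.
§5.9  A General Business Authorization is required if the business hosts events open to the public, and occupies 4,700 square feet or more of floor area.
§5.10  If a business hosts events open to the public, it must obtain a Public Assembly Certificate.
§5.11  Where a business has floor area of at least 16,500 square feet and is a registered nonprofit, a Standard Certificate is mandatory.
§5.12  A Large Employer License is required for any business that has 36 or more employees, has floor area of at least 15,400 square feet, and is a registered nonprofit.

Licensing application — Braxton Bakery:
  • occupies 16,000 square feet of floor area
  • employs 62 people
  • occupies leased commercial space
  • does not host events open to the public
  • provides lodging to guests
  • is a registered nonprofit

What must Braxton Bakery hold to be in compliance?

§5.1 employees 62 ≥ 55 → Commercial Authorization required.
§5.2 is a registered nonprofit; floor area 16,000 square feet > 14,600 square feet → Nonprofit License required.
§5.3 occupies leased commercial space (not: is a home-based business) → Trade Certificate not required.
§5.4 floor area 16,000 square feet > 1,700 square feet → Commercial Authorization exemption does not apply.
§5.5 occupies leased commercial space → General Business Permit required.
§5.6 employees 62 < 67; floor area 16,000 square feet > 13,400 square feet → Commercial Registration not required.
§5.7 provides lodging to guests; employees 62 ≥ 8 → exempt from Nonprofit License.
§5.8 employees 62 ≤ 96 → Large Employer Certificate not required.
§5.9 does not host events open to the public; floor area 16,000 square feet ≥ 4,700 square feet → General Business Authorization not required.
§5.10 does not host events open to the public → Public Assembly Certificate not required.
§5.11 floor area 16,000 square feet < 16,500 square feet; is a registered nonprofit → Standard Certificate not required.
§5.12 employees 62 ≥ 36; floor area 16,000 square feet ≥ 15,400 square feet; is a registered nonprofit → Large Employer License required.

Commercial Authorization, General Business Permit, Large Employer License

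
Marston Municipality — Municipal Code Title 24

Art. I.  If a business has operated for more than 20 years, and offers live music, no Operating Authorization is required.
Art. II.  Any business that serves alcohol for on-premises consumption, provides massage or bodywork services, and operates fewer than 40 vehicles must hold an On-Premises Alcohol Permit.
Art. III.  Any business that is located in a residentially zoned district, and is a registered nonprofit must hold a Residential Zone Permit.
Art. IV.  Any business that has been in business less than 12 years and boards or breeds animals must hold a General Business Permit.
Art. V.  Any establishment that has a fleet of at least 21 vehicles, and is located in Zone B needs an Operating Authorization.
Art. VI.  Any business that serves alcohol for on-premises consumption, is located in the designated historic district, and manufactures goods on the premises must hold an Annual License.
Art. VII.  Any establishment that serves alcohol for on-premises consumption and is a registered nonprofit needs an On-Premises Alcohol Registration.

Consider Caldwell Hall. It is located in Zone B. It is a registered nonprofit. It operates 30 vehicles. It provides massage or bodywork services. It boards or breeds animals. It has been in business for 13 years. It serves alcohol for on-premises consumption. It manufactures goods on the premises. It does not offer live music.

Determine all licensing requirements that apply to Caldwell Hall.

Art. I. years in business 13 ≤ 20; does not offer live music → Operating Authorization exemption does not apply.
Art. II. serves alcohol for on-premises consumption; provides massage or bodywork services; vehicles 30 < 40 → On-Premises Alcohol Permit required.
Art. III. is located in Zone B (not: is located in a residentially zoned district); is a registered nonprofit → Residential Zone Permit not required.
Art. IV. years in business 13 ≥ 12; boards or breeds animals → General Business Permit not required.
Art. V. vehicles 30 ≥ 21; is located in Zone B → Operating Authorization required.
Art. VI. serves alcohol for on-premises consumption; is located in Zone B (not: is located in the designated historic district); manufactures goods on the premises → Annual License not required.
Art. VII. serves alcohol for on-premises consumption; is a registered nonprofit → On-Premises Alcohol Registration required.

On-Premises Alcohol Permit, On-Premises Alcohol Registration, Operating Authorization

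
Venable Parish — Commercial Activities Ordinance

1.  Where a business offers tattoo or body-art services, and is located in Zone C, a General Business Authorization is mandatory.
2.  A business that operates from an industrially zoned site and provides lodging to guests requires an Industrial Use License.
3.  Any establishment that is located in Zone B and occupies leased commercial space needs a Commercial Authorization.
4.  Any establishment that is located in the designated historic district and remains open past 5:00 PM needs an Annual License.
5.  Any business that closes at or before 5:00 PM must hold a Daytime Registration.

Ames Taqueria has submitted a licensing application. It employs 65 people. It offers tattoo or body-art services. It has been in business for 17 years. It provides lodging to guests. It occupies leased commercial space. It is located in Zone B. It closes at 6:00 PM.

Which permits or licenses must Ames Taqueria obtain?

1. offers tattoo or body-art services; is located in Zone B (not: is located in Zone C) → General Business Authorization not required.
2. occupies leased commercial space (not: operates from an industrially zoned site); provides lodging to guests → Industrial Use License not required.
3. is located in Zone B; occupies leased commercial space → Commercial Authorization required.
4. is located in Zone B (not: is located in the designated historic district); closes 6:00 PM, after 5:00 PM → Annual License not required.
5. closes 6:00 PM, after 5:00 PM → Daytime Registration not required.

Commercial Authorization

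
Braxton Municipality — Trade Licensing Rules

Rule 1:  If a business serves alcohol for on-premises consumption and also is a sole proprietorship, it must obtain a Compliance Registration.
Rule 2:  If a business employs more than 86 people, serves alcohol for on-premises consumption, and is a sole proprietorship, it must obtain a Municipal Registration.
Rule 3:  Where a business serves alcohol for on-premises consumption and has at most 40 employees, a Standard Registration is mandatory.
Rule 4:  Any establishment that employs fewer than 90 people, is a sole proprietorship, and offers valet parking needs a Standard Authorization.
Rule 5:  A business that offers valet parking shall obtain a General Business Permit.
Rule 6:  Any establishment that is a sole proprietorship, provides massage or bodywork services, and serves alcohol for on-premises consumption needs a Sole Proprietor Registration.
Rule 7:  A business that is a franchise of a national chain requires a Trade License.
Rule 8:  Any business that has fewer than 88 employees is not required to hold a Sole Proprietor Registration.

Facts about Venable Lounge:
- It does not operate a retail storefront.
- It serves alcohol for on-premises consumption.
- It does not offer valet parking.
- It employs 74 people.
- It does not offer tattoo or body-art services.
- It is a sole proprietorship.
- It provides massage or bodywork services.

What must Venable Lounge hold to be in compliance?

Rule 1: serves alcohol for on-premises consumption; is a sole proprietorship → Compliance Registration required.
Rule 2: employees 74 ≤ 86; serves alcohol for on-premises consumption; is a sole proprietorship → Municipal Registration not required.
Rule 3: serves alcohol for on-premises consumption; employees 74 > 40 → Standard Registration not required.
Rule 4: employees 74 < 90; is a sole proprietorship; does not offer valet parking → Standard Authorization not required.
Rule 5: does not offer valet parking → General Business Permit not required.
Rule 6: is a sole proprietorship; provides massage or bodywork services; serves alcohol for on-premises consumption → Sole Proprietor Registration required.
Rule 7: is a sole proprietorship (not: is a franchise of a national chain) → Trade License not required.
Rule 8: employees 74 < 88 → exempt from Sole Proprietor Registration.

Compliance Registration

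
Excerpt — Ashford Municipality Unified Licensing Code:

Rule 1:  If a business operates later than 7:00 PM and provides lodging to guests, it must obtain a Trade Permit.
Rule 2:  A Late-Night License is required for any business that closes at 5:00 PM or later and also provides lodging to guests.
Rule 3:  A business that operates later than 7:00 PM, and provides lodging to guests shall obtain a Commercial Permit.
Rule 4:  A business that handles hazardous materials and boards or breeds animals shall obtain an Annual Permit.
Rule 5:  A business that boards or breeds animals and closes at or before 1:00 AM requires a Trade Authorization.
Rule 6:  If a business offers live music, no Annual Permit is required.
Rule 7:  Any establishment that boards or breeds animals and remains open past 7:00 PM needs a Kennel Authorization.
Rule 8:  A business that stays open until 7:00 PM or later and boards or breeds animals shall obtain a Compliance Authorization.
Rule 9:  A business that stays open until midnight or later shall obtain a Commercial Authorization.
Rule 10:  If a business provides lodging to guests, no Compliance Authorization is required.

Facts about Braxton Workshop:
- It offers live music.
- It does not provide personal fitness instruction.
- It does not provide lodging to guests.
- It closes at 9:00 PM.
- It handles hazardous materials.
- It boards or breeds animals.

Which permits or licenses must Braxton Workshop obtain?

Compliance Authorization, Kennel Authorization, Trade Authorization

Rule 1: closes 9:00 PM, after 7:00 PM; does not provide lodging to guests → Trade Permit not required.
Rule 2: closes 9:00 PM, after 5:00 PM; does not provide lodging to guests → Late-Night License not required.
Rule 3: closes 9:00 PM, after 7:00 PM; does not provide lodging to guests → Commercial Permit not required.
Rule 4: handles hazardous materials; boards or breeds animals → Annual Permit required.
Rule 5: boards or breeds animals; closes 9:00 PM, at/before 1:00 AM → Trade Authorization required.
Rule 6: offers live music → exempt from Annual Permit.
Rule 7: boards or breeds animals; closes 9:00 PM, after 7:00 PM → Kennel Authorization required.
Rule 8: closes 9:00 PM, after 7:00 PM; boards or breeds animals → Compliance Authorization required.
Rule 9: closes 9:00 PM, at/before midnight → Commercial Authorization not required.
Rule 10: does not provide lodging to guests → Compliance Authorization exemption does not apply.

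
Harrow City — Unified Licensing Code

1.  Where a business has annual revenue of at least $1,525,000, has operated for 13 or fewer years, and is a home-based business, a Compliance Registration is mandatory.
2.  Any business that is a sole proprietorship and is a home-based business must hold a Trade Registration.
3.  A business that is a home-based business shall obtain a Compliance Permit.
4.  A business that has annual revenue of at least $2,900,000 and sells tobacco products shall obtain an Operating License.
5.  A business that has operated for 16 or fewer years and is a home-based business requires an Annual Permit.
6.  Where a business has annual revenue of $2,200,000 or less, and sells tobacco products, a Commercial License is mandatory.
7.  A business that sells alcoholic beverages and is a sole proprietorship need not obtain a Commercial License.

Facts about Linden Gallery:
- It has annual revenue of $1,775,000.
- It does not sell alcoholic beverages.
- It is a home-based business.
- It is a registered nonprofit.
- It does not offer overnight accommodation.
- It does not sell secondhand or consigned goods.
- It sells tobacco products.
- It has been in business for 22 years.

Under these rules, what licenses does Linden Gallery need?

Commercial License, Compliance Permit

1. revenue $1,775,000 ≥ $1,525,000; years in business 22 > 13; is a home-based business → Compliance Registration not required.
2. is a registered nonprofit (not: is a sole proprietorship); is a home-based business → Trade Registration not required.
3. is a home-based business → Compliance Permit required.
4. revenue $1,775,000 < $2,900,000; sells tobacco products → Operating License not required.
5. years in business 22 > 16; is a home-based business → Annual Permit not required.
6. revenue $1,775,000 ≤ $2,200,000; sells tobacco products → Commercial License required.
7. does not sell alcoholic beverages; is a registered nonprofit (not: is a sole proprietorship) → Commercial License exemption does not apply.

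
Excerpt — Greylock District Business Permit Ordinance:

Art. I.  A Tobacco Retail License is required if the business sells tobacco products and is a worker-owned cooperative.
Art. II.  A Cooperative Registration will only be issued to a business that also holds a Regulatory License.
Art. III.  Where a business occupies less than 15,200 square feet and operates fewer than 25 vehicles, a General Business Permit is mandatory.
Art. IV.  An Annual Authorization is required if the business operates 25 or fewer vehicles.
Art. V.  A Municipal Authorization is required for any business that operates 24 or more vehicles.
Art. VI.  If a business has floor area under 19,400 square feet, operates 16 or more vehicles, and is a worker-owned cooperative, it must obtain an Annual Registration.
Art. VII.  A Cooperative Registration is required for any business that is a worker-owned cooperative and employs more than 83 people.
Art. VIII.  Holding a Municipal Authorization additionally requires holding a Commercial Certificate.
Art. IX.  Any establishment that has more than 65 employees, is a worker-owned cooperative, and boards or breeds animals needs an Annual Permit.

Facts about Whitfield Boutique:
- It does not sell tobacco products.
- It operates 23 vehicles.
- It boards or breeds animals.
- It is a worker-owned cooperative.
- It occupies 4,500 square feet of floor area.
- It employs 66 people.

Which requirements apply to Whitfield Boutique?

Annual Authorization, Annual Permit, Annual Registration, General Business Permit

Art. I. does not sell tobacco products; is a worker-owned cooperative → Tobacco Retail License not required.
Art. II. Cooperative Registration is not required → no effect.
Art. III. floor area 4,500 square feet < 15,200 square feet; vehicles 23 < 25 → General Business Permit required.
Art. IV. vehicles 23 ≤ 25 → Annual Authorization required.
Art. V. vehicles 23 < 24 → Municipal Authorization not required.
Art. VI. floor area 4,500 square feet < 19,400 square feet; vehicles 23 ≥ 16; is a worker-owned cooperative → Annual Registration required.
Art. VII. is a worker-owned cooperative; employees 66 ≤ 83 → Cooperative Registration not required.
Art. VIII. Municipal Authorization is not required → no effect.
Art. IX. employees 66 > 65; is a worker-owned cooperative; boards or breeds animals → Annual Permit required.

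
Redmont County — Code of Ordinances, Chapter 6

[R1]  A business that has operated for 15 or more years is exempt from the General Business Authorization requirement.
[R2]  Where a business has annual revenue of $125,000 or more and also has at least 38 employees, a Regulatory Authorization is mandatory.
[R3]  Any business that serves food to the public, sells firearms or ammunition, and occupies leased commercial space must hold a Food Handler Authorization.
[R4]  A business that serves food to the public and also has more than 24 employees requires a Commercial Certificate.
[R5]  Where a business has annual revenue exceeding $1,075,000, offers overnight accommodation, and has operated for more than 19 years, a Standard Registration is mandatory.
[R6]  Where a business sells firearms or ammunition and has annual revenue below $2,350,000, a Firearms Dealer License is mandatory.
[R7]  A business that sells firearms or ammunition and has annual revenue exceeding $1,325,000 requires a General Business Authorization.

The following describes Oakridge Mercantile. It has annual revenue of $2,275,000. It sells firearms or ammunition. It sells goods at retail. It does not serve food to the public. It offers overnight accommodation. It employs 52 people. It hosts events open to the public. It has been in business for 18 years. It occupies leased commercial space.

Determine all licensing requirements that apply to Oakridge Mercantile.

[R1] years in business 18 ≥ 15 → exempt from General Business Authorization.
[R2] revenue $2,275,000 ≥ $125,000; employees 52 ≥ 38 → Regulatory Authorization required.
[R3] does not serve food to the public; sells firearms or ammunition; occupies leased commercial space → Food Handler Authorization not required.
[R4] does not serve food to the public; employees 52 > 24 → Commercial Certificate not required.
[R5] revenue $2,275,000 > $1,075,000; offers overnight accommodation; years in business 18 ≤ 19 → Standard Registration not required.
[R6] sells firearms or ammunition; revenue $2,275,000 < $2,350,000 → Firearms Dealer License required.
[R7] sells firearms or ammunition; revenue $2,275,000 > $1,325,000 → General Business Authorization required.

Firearms Dealer License, Regulatory Authorization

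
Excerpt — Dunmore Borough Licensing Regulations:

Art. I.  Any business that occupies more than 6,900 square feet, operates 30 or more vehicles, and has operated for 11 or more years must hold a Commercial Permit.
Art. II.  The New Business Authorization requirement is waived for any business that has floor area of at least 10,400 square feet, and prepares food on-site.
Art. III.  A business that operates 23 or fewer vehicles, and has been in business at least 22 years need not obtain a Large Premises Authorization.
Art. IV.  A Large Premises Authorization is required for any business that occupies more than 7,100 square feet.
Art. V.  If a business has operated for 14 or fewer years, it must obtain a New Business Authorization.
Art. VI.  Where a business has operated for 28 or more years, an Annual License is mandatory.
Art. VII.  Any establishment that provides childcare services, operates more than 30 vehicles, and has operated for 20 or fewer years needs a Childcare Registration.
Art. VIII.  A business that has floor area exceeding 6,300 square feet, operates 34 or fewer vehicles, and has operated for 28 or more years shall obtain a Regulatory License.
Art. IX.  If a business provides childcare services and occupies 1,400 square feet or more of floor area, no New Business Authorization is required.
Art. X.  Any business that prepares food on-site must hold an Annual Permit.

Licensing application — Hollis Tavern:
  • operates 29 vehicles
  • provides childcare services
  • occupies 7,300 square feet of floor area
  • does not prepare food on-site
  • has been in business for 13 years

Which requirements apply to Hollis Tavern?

Large Premises Authorization

Art. I. floor area 7,300 square feet > 6,900 square feet; vehicles 29 < 30; years in business 13 ≥ 11 → Commercial Permit not required.
Art. II. floor area 7,300 square feet < 10,400 square feet; does not prepare food on-site → New Business Authorization exemption does not apply.
Art. III. vehicles 29 > 23; years in business 13 < 22 → Large Premises Authorization exemption does not apply.
Art. IV. floor area 7,300 square feet > 7,100 square feet → Large Premises Authorization required.
Art. V. years in business 13 ≤ 14 → New Business Authorization required.
Art. VI. years in business 13 < 28 → Annual License not required.
Art. VII. provides childcare services; vehicles 29 ≤ 30; years in business 13 ≤ 20 → Childcare Registration not required.
Art. VIII. floor area 7,300 square feet > 6,300 square feet; vehicles 29 ≤ 34; years in business 13 < 28 → Regulatory License not required.
Art. IX. provides childcare services; floor area 7,300 square feet ≥ 1,400 square feet → exempt from New Business Authorization.
Art. X. does not prepare food on-site → Annual Permit not required.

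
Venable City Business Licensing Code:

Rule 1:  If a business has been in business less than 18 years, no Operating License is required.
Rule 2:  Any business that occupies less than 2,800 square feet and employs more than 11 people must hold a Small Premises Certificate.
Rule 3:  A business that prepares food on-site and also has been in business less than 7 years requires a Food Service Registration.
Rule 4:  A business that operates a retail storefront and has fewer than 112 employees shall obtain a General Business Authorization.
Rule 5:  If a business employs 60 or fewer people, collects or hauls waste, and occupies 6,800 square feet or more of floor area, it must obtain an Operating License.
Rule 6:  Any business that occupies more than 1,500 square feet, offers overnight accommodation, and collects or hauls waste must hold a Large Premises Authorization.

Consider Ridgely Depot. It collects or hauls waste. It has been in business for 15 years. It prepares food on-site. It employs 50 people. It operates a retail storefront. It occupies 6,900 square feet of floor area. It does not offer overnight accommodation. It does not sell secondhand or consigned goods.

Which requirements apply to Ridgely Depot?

Rule 1: years in business 15 < 18 → exempt from Operating License.
Rule 2: floor area 6,900 square feet ≥ 2,800 square feet; employees 50 > 11 → Small Premises Certificate not required.
Rule 3: prepares food on-site; years in business 15 ≥ 7 → Food Service Registration not required.
Rule 4: operates a retail storefront; employees 50 < 112 → General Business Authorization required.
Rule 5: employees 50 ≤ 60; collects or hauls waste; floor area 6,900 square feet ≥ 6,800 square feet → Operating License required.
Rule 6: floor area 6,900 square feet > 1,500 square feet; does not offer overnight accommodation; collects or hauls waste → Large Premises Authorization not required.

General Business Authorization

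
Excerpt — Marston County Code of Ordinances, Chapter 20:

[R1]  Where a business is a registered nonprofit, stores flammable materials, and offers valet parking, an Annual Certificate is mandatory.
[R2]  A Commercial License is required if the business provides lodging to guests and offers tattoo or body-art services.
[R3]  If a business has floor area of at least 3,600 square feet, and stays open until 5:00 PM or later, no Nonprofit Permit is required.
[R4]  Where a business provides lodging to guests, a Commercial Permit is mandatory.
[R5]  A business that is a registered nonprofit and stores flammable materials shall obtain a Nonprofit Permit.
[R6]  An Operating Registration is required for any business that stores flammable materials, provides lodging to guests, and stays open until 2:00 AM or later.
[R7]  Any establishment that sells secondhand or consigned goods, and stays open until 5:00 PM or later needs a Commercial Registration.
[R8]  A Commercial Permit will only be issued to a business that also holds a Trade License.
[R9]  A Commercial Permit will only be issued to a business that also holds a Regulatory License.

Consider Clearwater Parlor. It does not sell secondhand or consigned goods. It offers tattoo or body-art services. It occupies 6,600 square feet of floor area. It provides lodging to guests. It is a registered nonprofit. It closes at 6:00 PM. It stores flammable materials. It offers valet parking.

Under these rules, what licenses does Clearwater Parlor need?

[R1] is a registered nonprofit; stores flammable materials; offers valet parking → Annual Certificate required.
[R2] provides lodging to guests; offers tattoo or body-art services → Commercial License required.
[R3] floor area 6,600 square feet ≥ 3,600 square feet; closes 6:00 PM, after 5:00 PM → exempt from Nonprofit Permit.
[R4] provides lodging to guests → Commercial Permit required.
[R5] is a registered nonprofit; stores flammable materials → Nonprofit Permit required.
[R6] stores flammable materials; provides lodging to guests; closes 6:00 PM, at/before 2:00 AM → Operating Registration not required.
[R7] does not sell secondhand or consigned goods; closes 6:00 PM, after 5:00 PM → Commercial Registration not required.
[R8] Commercial Permit is required → Trade License also required.
[R9] Commercial Permit is required → Regulatory License also required.

Annual Certificate, Commercial License, Commercial Permit, Regulatory License, Trade License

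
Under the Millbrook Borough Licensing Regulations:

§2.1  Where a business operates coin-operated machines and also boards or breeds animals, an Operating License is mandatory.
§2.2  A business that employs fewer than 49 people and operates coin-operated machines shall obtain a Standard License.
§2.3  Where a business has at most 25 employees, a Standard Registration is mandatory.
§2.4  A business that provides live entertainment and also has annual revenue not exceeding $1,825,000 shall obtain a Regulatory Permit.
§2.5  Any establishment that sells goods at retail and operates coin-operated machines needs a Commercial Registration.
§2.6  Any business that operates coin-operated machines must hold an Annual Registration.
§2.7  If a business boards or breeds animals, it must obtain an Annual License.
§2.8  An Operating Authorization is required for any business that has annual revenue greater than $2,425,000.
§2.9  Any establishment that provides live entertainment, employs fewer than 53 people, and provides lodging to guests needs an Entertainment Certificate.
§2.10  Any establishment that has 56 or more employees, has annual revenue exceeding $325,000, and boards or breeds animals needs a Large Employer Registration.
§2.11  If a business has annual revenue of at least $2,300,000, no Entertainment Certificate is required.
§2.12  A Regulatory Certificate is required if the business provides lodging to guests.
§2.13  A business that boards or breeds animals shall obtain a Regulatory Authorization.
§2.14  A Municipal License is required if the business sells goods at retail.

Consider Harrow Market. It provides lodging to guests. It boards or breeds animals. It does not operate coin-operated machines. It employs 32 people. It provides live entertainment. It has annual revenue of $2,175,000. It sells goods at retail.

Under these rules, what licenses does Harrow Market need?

Annual License, Entertainment Certificate, Municipal License, Regulatory Authorization, Regulatory Certificate

§2.1 does not operate coin-operated machines; boards or breeds animals → Operating License not required.
§2.2 employees 32 < 49; does not operate coin-operated machines → Standard License not required.
§2.3 employees 32 > 25 → Standard Registration not required.
§2.4 provides live entertainment; revenue $2,175,000 > $1,825,000 → Regulatory Permit not required.
§2.5 sells goods at retail; does not operate coin-operated machines → Commercial Registration not required.
§2.6 does not operate coin-operated machines → Annual Registration not required.
§2.7 boards or breeds animals → Annual License required.
§2.8 revenue $2,175,000 ≤ $2,425,000 → Operating Authorization not required.
§2.9 provides live entertainment; employees 32 < 53; provides lodging to guests → Entertainment Certificate required.
§2.10 employees 32 < 56; revenue $2,175,000 > $325,000; boards or breeds animals → Large Employer Registration not required.
§2.11 revenue $2,175,000 < $2,300,000 → Entertainment Certificate exemption does not apply.
§2.12 provides lodging to guests → Regulatory Certificate required.
§2.13 boards or breeds animals → Regulatory Authorization required.
§2.14 sells goods at retail → Municipal License required.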